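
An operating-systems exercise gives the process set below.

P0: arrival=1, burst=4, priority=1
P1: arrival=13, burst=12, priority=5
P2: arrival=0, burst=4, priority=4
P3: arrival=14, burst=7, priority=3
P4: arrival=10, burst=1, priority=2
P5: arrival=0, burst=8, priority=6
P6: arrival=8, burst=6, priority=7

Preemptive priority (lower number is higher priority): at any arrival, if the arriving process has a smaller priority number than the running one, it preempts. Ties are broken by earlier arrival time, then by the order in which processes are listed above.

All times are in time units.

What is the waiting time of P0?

Timeline: | P2 0-1 | P0 1-5 | P2 5-8 | P5 8-10 | P4 10-11 | P5 11-13 | P1 13-14 | P3 14-21 | P1 21-32 | P5 32-36 | P6 36-42 |
Completion: P0=5  P1=32  P2=8  P3=21  P4=11  P5=36  P6=42
Turnaround (C−A): P0=4  P1=19  P2=8  P3=7  P4=1  P5=36  P6=34
Waiting(P0) = turnaround − burst = 4 − 4 = 0

0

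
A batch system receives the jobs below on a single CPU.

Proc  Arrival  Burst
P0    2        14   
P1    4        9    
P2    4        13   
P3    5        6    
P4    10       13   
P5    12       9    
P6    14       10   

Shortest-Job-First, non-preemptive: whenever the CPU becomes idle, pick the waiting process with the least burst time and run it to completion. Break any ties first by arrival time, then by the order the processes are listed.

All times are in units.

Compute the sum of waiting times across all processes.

173

Gantt: | idle 0-2 | P0 2-16 | P3 16-22 | P1 22-31 | P5 31-40 | P6 40-50 | P2 50-63 | P4 63-76 |
Completion: P0=16  P1=31  P2=63  P3=22  P4=76  P5=40  P6=50
Turnaround (C−A): P0=14  P1=27  P2=59  P3=17  P4=66  P5=28  P6=36
Waiting = turnaround − burst: P0=0, P1=18, P2=46, P3=11, P4=53, P5=19, P6=26
Total waiting = 0 + 18 + 46 + 11 + 53 + 19 + 26 = 173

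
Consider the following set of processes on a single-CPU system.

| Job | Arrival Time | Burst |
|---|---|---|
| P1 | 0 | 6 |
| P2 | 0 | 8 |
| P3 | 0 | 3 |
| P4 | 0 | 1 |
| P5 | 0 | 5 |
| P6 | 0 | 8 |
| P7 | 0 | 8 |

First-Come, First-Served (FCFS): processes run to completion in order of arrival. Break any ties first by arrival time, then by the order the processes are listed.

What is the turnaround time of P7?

39

Gantt: | P1 0-6 | P2 6-14 | P3 14-17 | P4 17-18 | P5 18-23 | P6 23-31 | P7 31-39 |
Completion: P1=6  P2=14  P3=17  P4=18  P5=23  P6=31  P7=39
Turnaround(P7) = completion − arrival = 39 − 0 = 39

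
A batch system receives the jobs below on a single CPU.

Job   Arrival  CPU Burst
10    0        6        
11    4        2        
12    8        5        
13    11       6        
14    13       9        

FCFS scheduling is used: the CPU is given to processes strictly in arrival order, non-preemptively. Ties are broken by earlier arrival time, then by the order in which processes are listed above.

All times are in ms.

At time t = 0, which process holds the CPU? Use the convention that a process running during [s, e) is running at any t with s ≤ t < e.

10

Timeline: | 10 0-6 | 11 6-8 | 12 8-13 | 13 13-19 | 14 19-28 |
Completion: 10=6  11=8  12=13  13=19  14=28
Turnaround (C−A): 10=6  11=4  12=5  13=8  14=15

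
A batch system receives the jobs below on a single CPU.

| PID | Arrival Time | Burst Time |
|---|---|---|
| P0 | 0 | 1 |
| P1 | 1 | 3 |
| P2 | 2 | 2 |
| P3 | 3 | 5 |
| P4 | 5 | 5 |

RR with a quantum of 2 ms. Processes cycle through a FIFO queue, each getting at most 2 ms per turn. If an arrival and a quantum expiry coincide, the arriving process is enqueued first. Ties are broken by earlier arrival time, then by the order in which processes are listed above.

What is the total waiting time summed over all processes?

18

Schedule: | P0 0-1 | P1 1-3 | P2 3-5 | P3 5-7 | P1 7-8 | P4 8-10 | P3 10-12 | P4 12-14 | P3 14-15 | P4 15-16 |
Completion: P0=1  P1=8  P2=5  P3=15  P4=16
Turnaround (C−A): P0=1  P1=7  P2=3  P3=12  P4=11
Waiting = turnaround − burst: P0=0, P1=4, P2=1, P3=7, P4=6
Total waiting = 0 + 4 + 1 + 7 + 6 = 18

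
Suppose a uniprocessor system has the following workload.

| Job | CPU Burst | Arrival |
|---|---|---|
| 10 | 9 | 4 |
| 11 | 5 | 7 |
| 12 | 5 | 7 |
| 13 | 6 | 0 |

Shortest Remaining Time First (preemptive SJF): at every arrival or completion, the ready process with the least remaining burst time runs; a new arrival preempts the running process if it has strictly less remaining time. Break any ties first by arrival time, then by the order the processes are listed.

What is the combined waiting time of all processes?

Timeline: | 13 0-6 | 10 6-7 | 11 7-12 | 12 12-17 | 10 17-25 |
Completion: 10=25  11=12  12=17  13=6
Turnaround (C−A): 10=21  11=5  12=10  13=6
Waiting = turnaround − burst: 10=12, 11=0, 12=5, 13=0
Total waiting = 12 + 0 + 5 + 0 = 17

17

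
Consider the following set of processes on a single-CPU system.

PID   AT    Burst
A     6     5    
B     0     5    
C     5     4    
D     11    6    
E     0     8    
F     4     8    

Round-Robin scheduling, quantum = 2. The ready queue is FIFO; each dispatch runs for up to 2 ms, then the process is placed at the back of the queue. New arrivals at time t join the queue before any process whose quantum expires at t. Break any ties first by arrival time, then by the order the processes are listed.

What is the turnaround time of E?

29

Gantt: | B 0-2 | E 2-4 | B 4-6 | F 6-8 | E 8-10 | C 10-12 | A 12-14 | B 14-15 | F 15-17 | E 17-19 | D 19-21 | C 21-23 | A 23-25 | F 25-27 | E 27-29 | D 29-31 | A 31-32 | F 32-34 | D 34-36 |
Completion: A=32  B=15  C=23  D=36  E=29  F=34
Turnaround(E) = completion − arrival = 29 − 0 = 29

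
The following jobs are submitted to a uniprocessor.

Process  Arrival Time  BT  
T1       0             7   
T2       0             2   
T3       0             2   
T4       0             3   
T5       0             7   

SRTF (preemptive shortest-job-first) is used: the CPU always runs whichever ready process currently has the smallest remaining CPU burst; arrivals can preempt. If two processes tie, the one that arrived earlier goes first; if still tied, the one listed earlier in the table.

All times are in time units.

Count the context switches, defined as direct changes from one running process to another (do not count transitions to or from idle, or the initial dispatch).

Gantt: | T2 0-2 | T3 2-4 | T4 4-7 | T1 7-14 | T5 14-21 |
Completion: T1=14  T2=2  T3=4  T4=7  T5=21
Turnaround (C−A): T1=14  T2=2  T3=4  T4=7  T5=21

4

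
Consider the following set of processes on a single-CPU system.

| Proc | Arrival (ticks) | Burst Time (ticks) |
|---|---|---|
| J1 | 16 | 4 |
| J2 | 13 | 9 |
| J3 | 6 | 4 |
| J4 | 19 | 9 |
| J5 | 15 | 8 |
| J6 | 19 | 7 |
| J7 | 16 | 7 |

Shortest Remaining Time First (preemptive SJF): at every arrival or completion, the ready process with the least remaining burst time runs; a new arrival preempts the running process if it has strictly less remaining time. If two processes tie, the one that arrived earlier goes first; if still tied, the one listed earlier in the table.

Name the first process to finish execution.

J3

Timeline: | idle 0-6 | J3 6-10 | idle 10-13 | J2 13-16 | J1 16-20 | J2 20-26 | J7 26-33 | J6 33-40 | J5 40-48 | J4 48-57 |
Completion: J1=20  J2=26  J3=10  J4=57  J5=48  J6=40  J7=33
Turnaround (C−A): J1=4  J2=13  J3=4  J4=38  J5=33  J6=21  J7=17
Finish order: J3 → J1 → J2 → J7 → J6 → J5 → J4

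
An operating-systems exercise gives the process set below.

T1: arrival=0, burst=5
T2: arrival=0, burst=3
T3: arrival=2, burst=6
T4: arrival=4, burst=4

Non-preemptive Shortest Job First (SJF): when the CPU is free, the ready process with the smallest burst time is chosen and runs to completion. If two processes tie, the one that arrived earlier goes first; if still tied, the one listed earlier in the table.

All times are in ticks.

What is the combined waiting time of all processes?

Schedule: | T2 0-3 | T1 3-8 | T4 8-12 | T3 12-18 |
Completion: T1=8  T2=3  T3=18  T4=12
Waiting = turnaround − burst: T1=3, T2=0, T3=10, T4=4
Total waiting = 3 + 0 + 10 + 4 = 17

17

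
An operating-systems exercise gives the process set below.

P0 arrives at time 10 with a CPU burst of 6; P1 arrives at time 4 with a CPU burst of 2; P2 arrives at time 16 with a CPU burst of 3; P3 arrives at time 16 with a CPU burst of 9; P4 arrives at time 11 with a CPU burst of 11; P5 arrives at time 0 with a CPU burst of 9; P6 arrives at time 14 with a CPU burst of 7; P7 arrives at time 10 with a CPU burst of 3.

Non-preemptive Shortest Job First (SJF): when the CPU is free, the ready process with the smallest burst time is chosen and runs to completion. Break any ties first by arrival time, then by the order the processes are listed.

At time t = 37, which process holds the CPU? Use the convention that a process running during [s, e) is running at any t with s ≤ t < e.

Timeline: | P5 0-9 | P1 9-11 | P7 11-14 | P0 14-20 | P2 20-23 | P6 23-30 | P3 30-39 | P4 39-50 |
Completion: P0=20  P1=11  P2=23  P3=39  P4=50  P5=9  P6=30  P7=14

P3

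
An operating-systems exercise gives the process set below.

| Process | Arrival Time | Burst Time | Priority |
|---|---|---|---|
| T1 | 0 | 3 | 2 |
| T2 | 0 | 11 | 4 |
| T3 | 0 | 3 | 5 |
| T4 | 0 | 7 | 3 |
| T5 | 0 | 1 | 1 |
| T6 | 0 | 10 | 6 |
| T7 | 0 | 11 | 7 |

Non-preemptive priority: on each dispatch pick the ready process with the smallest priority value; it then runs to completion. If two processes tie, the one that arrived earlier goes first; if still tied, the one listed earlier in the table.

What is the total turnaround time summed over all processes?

Gantt: | T5 0-1 | T1 1-4 | T4 4-11 | T2 11-22 | T3 22-25 | T6 25-35 | T7 35-46 |
Completion: T1=4  T2=22  T3=25  T4=11  T5=1  T6=35  T7=46
Turnaround (C−A): T1=4  T2=22  T3=25  T4=11  T5=1  T6=35  T7=46
Turnaround = completion − arrival: T1=4, T2=22, T3=25, T4=11, T5=1, T6=35, T7=46
Total turnaround = 4 + 22 + 25 + 11 + 1 + 35 + 46 = 144

144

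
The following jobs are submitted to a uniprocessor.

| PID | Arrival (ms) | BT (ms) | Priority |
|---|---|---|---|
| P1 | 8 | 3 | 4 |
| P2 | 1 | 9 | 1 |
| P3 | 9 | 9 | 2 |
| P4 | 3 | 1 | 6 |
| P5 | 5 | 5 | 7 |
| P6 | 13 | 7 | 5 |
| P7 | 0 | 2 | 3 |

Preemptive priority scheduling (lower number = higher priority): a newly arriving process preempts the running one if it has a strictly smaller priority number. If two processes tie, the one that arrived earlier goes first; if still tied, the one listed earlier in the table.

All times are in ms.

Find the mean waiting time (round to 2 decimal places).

Gantt: | P7 0-1 | P2 1-10 | P3 10-19 | P7 19-20 | P1 20-23 | P6 23-30 | P4 30-31 | P5 31-36 |
Completion: P1=23  P2=10  P3=19  P4=31  P5=36  P6=30  P7=20
Waiting times: P1=12, P2=0, P3=1, P4=27, P5=26, P6=10, P7=18
Average waiting = (12+0+1+27+26+10+18) / 7 = 94/7 = 13.43

13.43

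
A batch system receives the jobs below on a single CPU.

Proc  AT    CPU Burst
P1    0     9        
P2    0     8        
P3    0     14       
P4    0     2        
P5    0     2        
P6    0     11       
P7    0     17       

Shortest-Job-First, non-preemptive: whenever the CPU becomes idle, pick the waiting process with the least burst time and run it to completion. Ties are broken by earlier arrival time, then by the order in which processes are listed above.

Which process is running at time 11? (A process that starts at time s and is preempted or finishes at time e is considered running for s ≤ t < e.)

P2

Timeline: | P4 0-2 | P5 2-4 | P2 4-12 | P1 12-21 | P6 21-32 | P3 32-46 | P7 46-63 |
Completion: P1=21  P2=12  P3=46  P4=2  P5=4  P6=32  P7=63
Turnaround (C−A): P1=21  P2=12  P3=46  P4=2  P5=4  P6=32  P7=63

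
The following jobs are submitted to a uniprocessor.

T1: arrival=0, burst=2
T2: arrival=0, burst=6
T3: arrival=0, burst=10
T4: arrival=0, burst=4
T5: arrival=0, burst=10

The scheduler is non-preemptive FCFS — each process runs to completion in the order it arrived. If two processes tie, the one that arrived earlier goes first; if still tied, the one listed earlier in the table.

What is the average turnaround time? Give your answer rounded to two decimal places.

16.40

Schedule: | T1 0-2 | T2 2-8 | T3 8-18 | T4 18-22 | T5 22-32 |
Completion: T1=2  T2=8  T3=18  T4=22  T5=32
Turnaround (C−A): T1=2  T2=8  T3=18  T4=22  T5=32
Turnaround times: T1=2, T2=8, T3=18, T4=22, T5=32
Average turnaround = (2+8+18+22+32) / 5 = 82/5 = 16.40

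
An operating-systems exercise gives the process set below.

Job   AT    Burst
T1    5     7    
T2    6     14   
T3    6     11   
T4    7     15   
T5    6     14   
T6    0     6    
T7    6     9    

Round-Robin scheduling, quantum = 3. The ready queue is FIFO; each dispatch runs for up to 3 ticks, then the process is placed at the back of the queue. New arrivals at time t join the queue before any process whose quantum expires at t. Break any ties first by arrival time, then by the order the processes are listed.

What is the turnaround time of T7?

Schedule: | T6 0-6 | T1 6-9 | T2 9-12 | T3 12-15 | T5 15-18 | T7 18-21 | T4 21-24 | T1 24-27 | T2 27-30 | T3 30-33 | T5 33-36 | T7 36-39 | T4 39-42 | T1 42-43 | T2 43-46 | T3 46-49 | T5 49-52 | T7 52-55 | T4 55-58 | T2 58-61 | T3 61-63 | T5 63-66 | T4 66-69 | T2 69-71 | T5 71-73 | T4 73-76 |
Completion: T1=43  T2=71  T3=63  T4=76  T5=73  T6=6  T7=55
Turnaround (C−A): T1=38  T2=65  T3=57  T4=69  T5=67  T6=6  T7=49
Turnaround(T7) = completion − arrival = 55 − 6 = 49

49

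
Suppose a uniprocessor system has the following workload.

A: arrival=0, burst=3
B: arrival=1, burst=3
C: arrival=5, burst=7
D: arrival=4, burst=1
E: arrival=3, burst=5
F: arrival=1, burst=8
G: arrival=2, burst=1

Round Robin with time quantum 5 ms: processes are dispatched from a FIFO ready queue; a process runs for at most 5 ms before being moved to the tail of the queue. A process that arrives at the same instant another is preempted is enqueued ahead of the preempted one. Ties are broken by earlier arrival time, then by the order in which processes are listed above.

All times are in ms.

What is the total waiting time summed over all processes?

Gantt: | A 0-3 | B 3-6 | F 6-11 | G 11-12 | E 12-17 | D 17-18 | C 18-23 | F 23-26 | C 26-28 |
Completion: A=3  B=6  C=28  D=18  E=17  F=26  G=12
Turnaround (C−A): A=3  B=5  C=23  D=14  E=14  F=25  G=10
Waiting = turnaround − burst: A=0, B=2, C=16, D=13, E=9, F=17, G=9
Total waiting = 0 + 2 + 16 + 13 + 9 + 17 + 9 = 66

66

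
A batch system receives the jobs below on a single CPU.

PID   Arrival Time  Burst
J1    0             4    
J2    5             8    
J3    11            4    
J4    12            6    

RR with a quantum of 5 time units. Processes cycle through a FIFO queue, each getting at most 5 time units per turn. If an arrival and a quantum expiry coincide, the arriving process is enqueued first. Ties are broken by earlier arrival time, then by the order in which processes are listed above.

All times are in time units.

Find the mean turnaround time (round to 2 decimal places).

7.25

Timeline: | J1 0-4 | idle 4-5 | J2 5-13 | J3 13-17 | J4 17-23 |
Completion: J1=4  J2=13  J3=17  J4=23
Turnaround times: J1=4, J2=8, J3=6, J4=11
Average turnaround = (4+8+6+11) / 4 = 29/4 = 7.25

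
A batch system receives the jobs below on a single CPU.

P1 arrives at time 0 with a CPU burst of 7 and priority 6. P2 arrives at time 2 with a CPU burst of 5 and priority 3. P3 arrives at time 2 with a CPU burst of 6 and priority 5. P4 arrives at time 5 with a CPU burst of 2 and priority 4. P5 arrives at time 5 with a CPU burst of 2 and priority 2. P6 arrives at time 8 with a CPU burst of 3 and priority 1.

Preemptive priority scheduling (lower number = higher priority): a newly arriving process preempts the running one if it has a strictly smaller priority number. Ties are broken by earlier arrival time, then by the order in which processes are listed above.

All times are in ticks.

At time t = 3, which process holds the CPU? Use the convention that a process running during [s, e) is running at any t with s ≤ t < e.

P2

Schedule: | P1 0-2 | P2 2-5 | P5 5-7 | P2 7-8 | P6 8-11 | P2 11-12 | P4 12-14 | P3 14-20 | P1 20-25 |
Completion: P1=25  P2=12  P3=20  P4=14  P5=7  P6=11
Turnaround (C−A): P1=25  P2=10  P3=18  P4=9  P5=2  P6=3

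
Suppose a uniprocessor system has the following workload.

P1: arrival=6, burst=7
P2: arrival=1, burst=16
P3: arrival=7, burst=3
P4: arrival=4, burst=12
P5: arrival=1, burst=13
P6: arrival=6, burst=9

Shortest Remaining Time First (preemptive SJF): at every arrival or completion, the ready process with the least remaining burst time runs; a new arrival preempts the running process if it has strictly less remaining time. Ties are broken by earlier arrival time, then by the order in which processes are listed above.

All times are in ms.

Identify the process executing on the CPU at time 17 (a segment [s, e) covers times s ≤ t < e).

P5

Timeline: | idle 0-1 | P5 1-6 | P1 6-7 | P3 7-10 | P1 10-16 | P5 16-24 | P6 24-33 | P4 33-45 | P2 45-61 |
Completion: P1=16  P2=61  P3=10  P4=45  P5=24  P6=33
Turnaround (C−A): P1=10  P2=60  P3=3  P4=41  P5=23  P6=27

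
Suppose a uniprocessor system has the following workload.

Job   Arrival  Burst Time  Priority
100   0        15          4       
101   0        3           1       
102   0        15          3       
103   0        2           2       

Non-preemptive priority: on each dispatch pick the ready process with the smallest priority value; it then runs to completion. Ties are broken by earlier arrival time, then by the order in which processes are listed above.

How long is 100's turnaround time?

Timeline: | 101 0-3 | 103 3-5 | 102 5-20 | 100 20-35 |
Completion: 100=35  101=3  102=20  103=5
Turnaround (C−A): 100=35  101=3  102=20  103=5
Turnaround(100) = completion − arrival = 35 − 0 = 35

35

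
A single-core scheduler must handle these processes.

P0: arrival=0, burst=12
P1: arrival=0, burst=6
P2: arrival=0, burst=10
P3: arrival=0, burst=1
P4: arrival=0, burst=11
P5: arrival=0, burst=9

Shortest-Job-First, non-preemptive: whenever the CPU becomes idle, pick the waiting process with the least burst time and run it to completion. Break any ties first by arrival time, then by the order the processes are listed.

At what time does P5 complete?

Timeline: | P3 0-1 | P1 1-7 | P5 7-16 | P2 16-26 | P4 26-37 | P0 37-49 |
Completion: P0=49  P1=7  P2=26  P3=1  P4=37  P5=16

16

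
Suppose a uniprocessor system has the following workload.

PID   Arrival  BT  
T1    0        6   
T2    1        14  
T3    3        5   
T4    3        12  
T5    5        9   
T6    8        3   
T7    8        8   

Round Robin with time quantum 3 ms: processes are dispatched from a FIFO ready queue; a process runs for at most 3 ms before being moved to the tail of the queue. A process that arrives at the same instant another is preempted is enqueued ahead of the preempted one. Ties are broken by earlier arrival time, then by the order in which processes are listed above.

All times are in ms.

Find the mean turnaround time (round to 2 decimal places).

Schedule: | T1 0-3 | T2 3-6 | T3 6-9 | T4 9-12 | T1 12-15 | T5 15-18 | T2 18-21 | T6 21-24 | T7 24-27 | T3 27-29 | T4 29-32 | T5 32-35 | T2 35-38 | T7 38-41 | T4 41-44 | T5 44-47 | T2 47-50 | T7 50-52 | T4 52-55 | T2 55-57 |
Completion: T1=15  T2=57  T3=29  T4=55  T5=47  T6=24  T7=52
Turnaround (C−A): T1=15  T2=56  T3=26  T4=52  T5=42  T6=16  T7=44
Turnaround times: T1=15, T2=56, T3=26, T4=52, T5=42, T6=16, T7=44
Average turnaround = (15+56+26+52+42+16+44) / 7 = 251/7 = 35.86

35.86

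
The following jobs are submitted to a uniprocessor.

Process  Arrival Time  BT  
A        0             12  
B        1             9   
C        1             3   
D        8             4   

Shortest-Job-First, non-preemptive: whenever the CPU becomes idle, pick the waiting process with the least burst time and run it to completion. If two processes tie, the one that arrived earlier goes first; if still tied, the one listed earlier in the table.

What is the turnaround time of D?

11

Timeline: | A 0-12 | C 12-15 | D 15-19 | B 19-28 |
Completion: A=12  B=28  C=15  D=19
Turnaround (C−A): A=12  B=27  C=14  D=11
Turnaround(D) = completion − arrival = 19 − 8 = 11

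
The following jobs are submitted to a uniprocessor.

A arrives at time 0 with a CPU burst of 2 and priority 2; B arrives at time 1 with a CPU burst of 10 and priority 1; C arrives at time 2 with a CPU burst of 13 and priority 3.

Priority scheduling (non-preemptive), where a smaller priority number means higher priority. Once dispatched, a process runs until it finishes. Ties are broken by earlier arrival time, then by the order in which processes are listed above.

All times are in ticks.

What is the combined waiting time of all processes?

11

Timeline: | A 0-2 | B 2-12 | C 12-25 |
Completion: A=2  B=12  C=25
Waiting = turnaround − burst: A=0, B=1, C=10
Total waiting = 0 + 1 + 10 = 11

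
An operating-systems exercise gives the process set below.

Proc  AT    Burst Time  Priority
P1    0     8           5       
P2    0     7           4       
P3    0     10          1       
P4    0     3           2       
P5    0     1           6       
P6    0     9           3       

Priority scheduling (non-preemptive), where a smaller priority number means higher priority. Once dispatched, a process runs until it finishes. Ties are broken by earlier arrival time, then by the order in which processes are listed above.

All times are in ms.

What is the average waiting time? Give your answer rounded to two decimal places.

18.50

Schedule: | P3 0-10 | P4 10-13 | P6 13-22 | P2 22-29 | P1 29-37 | P5 37-38 |
Completion: P1=37  P2=29  P3=10  P4=13  P5=38  P6=22
Waiting times: P1=29, P2=22, P3=0, P4=10, P5=37, P6=13
Average waiting = (29+22+0+10+37+13) / 6 = 111/6 = 18.50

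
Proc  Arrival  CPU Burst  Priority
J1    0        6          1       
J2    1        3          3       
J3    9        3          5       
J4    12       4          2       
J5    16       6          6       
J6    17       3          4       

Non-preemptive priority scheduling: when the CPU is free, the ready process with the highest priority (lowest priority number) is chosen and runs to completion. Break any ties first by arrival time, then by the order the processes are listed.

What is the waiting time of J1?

Schedule: | J1 0-6 | J2 6-9 | J3 9-12 | J4 12-16 | J5 16-22 | J6 22-25 |
Completion: J1=6  J2=9  J3=12  J4=16  J5=22  J6=25
Turnaround (C−A): J1=6  J2=8  J3=3  J4=4  J5=6  J6=8
Waiting(J1) = turnaround − burst = 6 − 6 = 0

0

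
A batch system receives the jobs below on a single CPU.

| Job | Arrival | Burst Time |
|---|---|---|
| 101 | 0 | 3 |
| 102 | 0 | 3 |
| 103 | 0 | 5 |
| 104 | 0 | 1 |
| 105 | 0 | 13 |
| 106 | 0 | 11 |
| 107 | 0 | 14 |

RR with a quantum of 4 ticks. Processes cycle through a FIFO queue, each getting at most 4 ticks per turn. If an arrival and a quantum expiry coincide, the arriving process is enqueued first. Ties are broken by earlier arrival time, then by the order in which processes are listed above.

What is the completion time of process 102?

6

Timeline: | 101 0-3 | 102 3-6 | 103 6-10 | 104 10-11 | 105 11-15 | 106 15-19 | 107 19-23 | 103 23-24 | 105 24-28 | 106 28-32 | 107 32-36 | 105 36-40 | 106 40-43 | 107 43-47 | 105 47-48 | 107 48-50 |
Completion: 101=3  102=6  103=24  104=11  105=48  106=43  107=50
Turnaround (C−A): 101=3  102=6  103=24  104=11  105=48  106=43  107=50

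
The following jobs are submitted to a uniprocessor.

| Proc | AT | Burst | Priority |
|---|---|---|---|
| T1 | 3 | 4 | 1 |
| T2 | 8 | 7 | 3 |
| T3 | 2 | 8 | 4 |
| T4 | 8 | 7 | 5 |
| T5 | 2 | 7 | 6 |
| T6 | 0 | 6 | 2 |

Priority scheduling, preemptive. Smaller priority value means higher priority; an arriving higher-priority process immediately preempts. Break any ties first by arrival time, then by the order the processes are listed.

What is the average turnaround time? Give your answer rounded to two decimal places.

17.83

Schedule: | T6 0-3 | T1 3-7 | T6 7-10 | T2 10-17 | T3 17-25 | T4 25-32 | T5 32-39 |
Completion: T1=7  T2=17  T3=25  T4=32  T5=39  T6=10
Turnaround times: T1=4, T2=9, T3=23, T4=24, T5=37, T6=10
Average turnaround = (4+9+23+24+37+10) / 6 = 107/6 = 17.83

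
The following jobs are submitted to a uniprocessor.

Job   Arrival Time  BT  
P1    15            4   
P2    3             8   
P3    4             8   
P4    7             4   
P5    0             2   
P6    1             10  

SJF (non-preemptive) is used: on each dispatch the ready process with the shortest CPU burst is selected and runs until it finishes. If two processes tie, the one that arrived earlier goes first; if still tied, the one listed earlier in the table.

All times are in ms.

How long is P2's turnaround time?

Schedule: | P5 0-2 | P6 2-12 | P4 12-16 | P1 16-20 | P2 20-28 | P3 28-36 |
Completion: P1=20  P2=28  P3=36  P4=16  P5=2  P6=12
Turnaround (C−A): P1=5  P2=25  P3=32  P4=9  P5=2  P6=11
Turnaround(P2) = completion − arrival = 28 − 3 = 25

25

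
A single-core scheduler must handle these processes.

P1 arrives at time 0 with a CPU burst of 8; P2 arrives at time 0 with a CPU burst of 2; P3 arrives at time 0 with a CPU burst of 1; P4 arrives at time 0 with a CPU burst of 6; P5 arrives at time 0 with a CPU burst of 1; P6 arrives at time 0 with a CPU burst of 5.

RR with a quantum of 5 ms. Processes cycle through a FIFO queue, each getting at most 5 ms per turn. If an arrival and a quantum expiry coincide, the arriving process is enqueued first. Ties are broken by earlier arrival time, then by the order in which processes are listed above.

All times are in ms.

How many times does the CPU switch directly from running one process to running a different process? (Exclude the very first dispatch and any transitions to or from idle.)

Schedule: | P1 0-5 | P2 5-7 | P3 7-8 | P4 8-13 | P5 13-14 | P6 14-19 | P1 19-22 | P4 22-23 |
Completion: P1=22  P2=7  P3=8  P4=23  P5=14  P6=19
Turnaround (C−A): P1=22  P2=7  P3=8  P4=23  P5=14  P6=19

7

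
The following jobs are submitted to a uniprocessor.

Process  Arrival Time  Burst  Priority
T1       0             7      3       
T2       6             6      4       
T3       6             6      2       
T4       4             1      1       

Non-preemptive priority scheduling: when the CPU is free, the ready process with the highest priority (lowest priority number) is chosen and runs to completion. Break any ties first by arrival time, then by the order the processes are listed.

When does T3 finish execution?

14

Schedule: | T1 0-7 | T4 7-8 | T3 8-14 | T2 14-20 |
Completion: T1=7  T2=20  T3=14  T4=8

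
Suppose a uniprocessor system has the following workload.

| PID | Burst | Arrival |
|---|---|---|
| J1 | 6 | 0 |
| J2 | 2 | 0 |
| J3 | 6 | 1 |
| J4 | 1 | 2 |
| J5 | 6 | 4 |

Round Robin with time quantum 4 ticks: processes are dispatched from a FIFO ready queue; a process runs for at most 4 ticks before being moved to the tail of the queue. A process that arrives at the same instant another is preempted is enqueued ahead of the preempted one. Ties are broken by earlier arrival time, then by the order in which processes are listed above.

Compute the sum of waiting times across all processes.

Gantt: | J1 0-4 | J2 4-6 | J3 6-10 | J4 10-11 | J5 11-15 | J1 15-17 | J3 17-19 | J5 19-21 |
Completion: J1=17  J2=6  J3=19  J4=11  J5=21
Turnaround (C−A): J1=17  J2=6  J3=18  J4=9  J5=17
Waiting = turnaround − burst: J1=11, J2=4, J3=12, J4=8, J5=11
Total waiting = 11 + 4 + 12 + 8 + 11 = 46

46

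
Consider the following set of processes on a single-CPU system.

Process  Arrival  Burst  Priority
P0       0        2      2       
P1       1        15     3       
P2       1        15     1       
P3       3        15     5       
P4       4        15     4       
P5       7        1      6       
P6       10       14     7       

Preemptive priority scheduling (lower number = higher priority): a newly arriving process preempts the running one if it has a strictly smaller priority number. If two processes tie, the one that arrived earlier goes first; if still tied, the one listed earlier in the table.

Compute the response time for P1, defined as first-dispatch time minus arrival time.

16

Gantt: | P0 0-1 | P2 1-16 | P0 16-17 | P1 17-32 | P4 32-47 | P3 47-62 | P5 62-63 | P6 63-77 |
Completion: P0=17  P1=32  P2=16  P3=62  P4=47  P5=63  P6=77
Response(P1) = first start − arrival = 17 − 1 = 16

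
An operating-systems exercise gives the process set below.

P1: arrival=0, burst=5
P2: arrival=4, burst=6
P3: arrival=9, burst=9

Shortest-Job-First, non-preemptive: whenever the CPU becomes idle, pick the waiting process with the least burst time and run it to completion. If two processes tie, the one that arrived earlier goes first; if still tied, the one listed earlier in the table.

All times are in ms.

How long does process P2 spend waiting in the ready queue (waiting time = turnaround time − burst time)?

Timeline: | P1 0-5 | P2 5-11 | P3 11-20 |
Completion: P1=5  P2=11  P3=20
Waiting(P2) = turnaround − burst = 7 − 6 = 1

1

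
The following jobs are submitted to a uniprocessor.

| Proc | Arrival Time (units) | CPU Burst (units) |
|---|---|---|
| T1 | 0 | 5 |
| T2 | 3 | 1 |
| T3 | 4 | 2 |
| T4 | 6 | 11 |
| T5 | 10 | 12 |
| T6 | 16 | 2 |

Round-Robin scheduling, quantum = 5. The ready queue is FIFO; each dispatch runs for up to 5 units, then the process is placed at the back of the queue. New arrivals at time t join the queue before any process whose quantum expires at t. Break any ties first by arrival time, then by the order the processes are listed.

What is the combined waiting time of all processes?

36

Timeline: | T1 0-5 | T2 5-6 | T3 6-8 | T4 8-13 | T5 13-18 | T4 18-23 | T6 23-25 | T5 25-30 | T4 30-31 | T5 31-33 |
Completion: T1=5  T2=6  T3=8  T4=31  T5=33  T6=25
Turnaround (C−A): T1=5  T2=3  T3=4  T4=25  T5=23  T6=9
Waiting = turnaround − burst: T1=0, T2=2, T3=2, T4=14, T5=11, T6=7
Total waiting = 0 + 2 + 2 + 14 + 11 + 7 = 36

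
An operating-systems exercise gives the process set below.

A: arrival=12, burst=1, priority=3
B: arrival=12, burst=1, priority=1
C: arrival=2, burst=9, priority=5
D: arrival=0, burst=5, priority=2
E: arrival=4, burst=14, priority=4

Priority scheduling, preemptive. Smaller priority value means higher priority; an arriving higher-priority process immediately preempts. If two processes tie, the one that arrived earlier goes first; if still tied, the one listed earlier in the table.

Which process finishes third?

A

Timeline: | D 0-5 | E 5-12 | B 12-13 | A 13-14 | E 14-21 | C 21-30 |
Completion: A=14  B=13  C=30  D=5  E=21
Turnaround (C−A): A=2  B=1  C=28  D=5  E=17
Finish order: D → B → A → E → C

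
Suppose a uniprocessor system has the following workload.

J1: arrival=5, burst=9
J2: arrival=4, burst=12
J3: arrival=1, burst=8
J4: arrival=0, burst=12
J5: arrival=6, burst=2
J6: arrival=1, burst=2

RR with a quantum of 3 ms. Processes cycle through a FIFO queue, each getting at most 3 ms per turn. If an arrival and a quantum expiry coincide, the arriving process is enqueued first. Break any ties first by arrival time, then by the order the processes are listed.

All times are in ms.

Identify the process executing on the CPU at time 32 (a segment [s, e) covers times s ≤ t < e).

Gantt: | J4 0-3 | J3 3-6 | J6 6-8 | J4 8-11 | J2 11-14 | J1 14-17 | J5 17-19 | J3 19-22 | J4 22-25 | J2 25-28 | J1 28-31 | J3 31-33 | J4 33-36 | J2 36-39 | J1 39-42 | J2 42-45 |
Completion: J1=42  J2=45  J3=33  J4=36  J5=19  J6=8
Turnaround (C−A): J1=37  J2=41  J3=32  J4=36  J5=13  J6=7

J3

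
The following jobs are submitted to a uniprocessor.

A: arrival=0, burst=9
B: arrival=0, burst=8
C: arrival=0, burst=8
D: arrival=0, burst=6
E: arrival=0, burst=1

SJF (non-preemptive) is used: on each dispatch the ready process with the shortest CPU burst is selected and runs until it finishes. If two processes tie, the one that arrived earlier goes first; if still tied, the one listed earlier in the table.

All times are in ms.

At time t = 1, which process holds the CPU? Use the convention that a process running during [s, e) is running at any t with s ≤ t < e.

D

Schedule: | E 0-1 | D 1-7 | B 7-15 | C 15-23 | A 23-32 |
Completion: A=32  B=15  C=23  D=7  E=1
Turnaround (C−A): A=32  B=15  C=23  D=7  E=1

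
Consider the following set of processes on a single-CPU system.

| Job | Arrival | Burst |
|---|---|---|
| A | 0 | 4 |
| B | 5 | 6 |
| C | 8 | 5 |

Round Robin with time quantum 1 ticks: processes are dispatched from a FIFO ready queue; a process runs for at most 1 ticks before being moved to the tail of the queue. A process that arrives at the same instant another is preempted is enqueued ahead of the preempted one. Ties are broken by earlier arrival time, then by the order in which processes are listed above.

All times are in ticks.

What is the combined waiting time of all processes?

6

Gantt: | A 0-4 | idle 4-5 | B 5-8 | C 8-9 | B 9-10 | C 10-11 | B 11-12 | C 12-13 | B 13-14 | C 14-16 |
Completion: A=4  B=14  C=16
Waiting = turnaround − burst: A=0, B=3, C=3
Total waiting = 0 + 3 + 3 = 6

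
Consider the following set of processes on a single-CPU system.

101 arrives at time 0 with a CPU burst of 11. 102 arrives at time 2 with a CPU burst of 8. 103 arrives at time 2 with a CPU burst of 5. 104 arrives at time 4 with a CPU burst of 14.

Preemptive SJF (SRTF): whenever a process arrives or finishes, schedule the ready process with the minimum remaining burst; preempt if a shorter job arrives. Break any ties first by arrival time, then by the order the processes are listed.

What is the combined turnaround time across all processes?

76

Gantt: | 101 0-2 | 103 2-7 | 102 7-15 | 101 15-24 | 104 24-38 |
Completion: 101=24  102=15  103=7  104=38
Turnaround = completion − arrival: 101=24, 102=13, 103=5, 104=34
Total turnaround = 24 + 13 + 5 + 34 = 76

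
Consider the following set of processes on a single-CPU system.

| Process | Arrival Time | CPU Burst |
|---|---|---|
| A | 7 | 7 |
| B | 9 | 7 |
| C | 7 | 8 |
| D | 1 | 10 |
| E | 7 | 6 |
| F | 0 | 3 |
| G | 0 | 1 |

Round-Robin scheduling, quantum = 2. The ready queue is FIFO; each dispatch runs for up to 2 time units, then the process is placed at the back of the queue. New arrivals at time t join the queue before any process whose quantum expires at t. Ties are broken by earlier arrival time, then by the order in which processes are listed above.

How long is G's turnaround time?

3

Schedule: | F 0-2 | G 2-3 | D 3-5 | F 5-6 | D 6-8 | A 8-10 | C 10-12 | E 12-14 | D 14-16 | B 16-18 | A 18-20 | C 20-22 | E 22-24 | D 24-26 | B 26-28 | A 28-30 | C 30-32 | E 32-34 | D 34-36 | B 36-38 | A 38-39 | C 39-41 | B 41-42 |
Completion: A=39  B=42  C=41  D=36  E=34  F=6  G=3
Turnaround (C−A): A=32  B=33  C=34  D=35  E=27  F=6  G=3
Turnaround(G) = completion − arrival = 3 − 0 = 3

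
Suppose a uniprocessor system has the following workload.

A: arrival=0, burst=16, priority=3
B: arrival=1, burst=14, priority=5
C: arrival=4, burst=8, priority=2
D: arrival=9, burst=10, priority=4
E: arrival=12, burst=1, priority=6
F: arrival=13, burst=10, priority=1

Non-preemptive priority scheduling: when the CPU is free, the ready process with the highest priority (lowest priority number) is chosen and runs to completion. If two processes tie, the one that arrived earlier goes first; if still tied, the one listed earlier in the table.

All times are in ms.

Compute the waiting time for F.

Gantt: | A 0-16 | F 16-26 | C 26-34 | D 34-44 | B 44-58 | E 58-59 |
Completion: A=16  B=58  C=34  D=44  E=59  F=26
Turnaround (C−A): A=16  B=57  C=30  D=35  E=47  F=13
Waiting(F) = turnaround − burst = 13 − 10 = 3

3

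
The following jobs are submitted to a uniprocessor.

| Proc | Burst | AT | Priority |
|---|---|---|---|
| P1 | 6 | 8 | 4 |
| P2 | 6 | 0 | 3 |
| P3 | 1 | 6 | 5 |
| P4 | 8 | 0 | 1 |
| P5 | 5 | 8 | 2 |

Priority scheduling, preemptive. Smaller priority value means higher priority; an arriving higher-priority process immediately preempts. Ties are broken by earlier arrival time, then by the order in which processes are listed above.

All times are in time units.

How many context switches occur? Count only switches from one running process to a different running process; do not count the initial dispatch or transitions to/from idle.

Gantt: | P4 0-8 | P5 8-13 | P2 13-19 | P1 19-25 | P3 25-26 |
Completion: P1=25  P2=19  P3=26  P4=8  P5=13
Turnaround (C−A): P1=17  P2=19  P3=20  P4=8  P5=5

4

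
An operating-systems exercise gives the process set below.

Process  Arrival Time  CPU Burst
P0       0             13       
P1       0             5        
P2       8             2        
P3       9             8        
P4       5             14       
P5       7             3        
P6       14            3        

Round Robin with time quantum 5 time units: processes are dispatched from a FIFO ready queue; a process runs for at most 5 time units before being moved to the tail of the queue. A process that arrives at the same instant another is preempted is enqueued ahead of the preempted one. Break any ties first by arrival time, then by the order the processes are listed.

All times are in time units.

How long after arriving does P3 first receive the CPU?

Gantt: | P0 0-5 | P1 5-10 | P4 10-15 | P0 15-20 | P5 20-23 | P2 23-25 | P3 25-30 | P6 30-33 | P4 33-38 | P0 38-41 | P3 41-44 | P4 44-48 |
Completion: P0=41  P1=10  P2=25  P3=44  P4=48  P5=23  P6=33
Response(P3) = first start − arrival = 25 − 9 = 16

16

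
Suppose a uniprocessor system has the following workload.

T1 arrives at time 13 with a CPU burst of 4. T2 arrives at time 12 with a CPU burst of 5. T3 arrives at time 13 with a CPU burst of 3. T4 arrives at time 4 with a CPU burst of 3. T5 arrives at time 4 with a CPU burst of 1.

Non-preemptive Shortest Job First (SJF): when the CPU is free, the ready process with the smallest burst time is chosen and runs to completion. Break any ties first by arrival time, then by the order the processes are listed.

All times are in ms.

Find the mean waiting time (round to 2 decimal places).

Timeline: | idle 0-4 | T5 4-5 | T4 5-8 | idle 8-12 | T2 12-17 | T3 17-20 | T1 20-24 |
Completion: T1=24  T2=17  T3=20  T4=8  T5=5
Turnaround (C−A): T1=11  T2=5  T3=7  T4=4  T5=1
Waiting times: T1=7, T2=0, T3=4, T4=1, T5=0
Average waiting = (7+0+4+1+0) / 5 = 12/5 = 2.40

2.40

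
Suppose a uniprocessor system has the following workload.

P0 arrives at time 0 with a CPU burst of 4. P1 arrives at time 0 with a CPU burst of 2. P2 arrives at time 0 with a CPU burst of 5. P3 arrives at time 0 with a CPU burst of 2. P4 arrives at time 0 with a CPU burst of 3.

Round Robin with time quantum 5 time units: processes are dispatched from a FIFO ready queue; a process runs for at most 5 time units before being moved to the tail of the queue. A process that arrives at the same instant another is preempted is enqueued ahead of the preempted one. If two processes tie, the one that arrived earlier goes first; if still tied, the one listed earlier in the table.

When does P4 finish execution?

16

Schedule: | P0 0-4 | P1 4-6 | P2 6-11 | P3 11-13 | P4 13-16 |
Completion: P0=4  P1=6  P2=11  P3=13  P4=16
Turnaround (C−A): P0=4  P1=6  P2=11  P3=13  P4=16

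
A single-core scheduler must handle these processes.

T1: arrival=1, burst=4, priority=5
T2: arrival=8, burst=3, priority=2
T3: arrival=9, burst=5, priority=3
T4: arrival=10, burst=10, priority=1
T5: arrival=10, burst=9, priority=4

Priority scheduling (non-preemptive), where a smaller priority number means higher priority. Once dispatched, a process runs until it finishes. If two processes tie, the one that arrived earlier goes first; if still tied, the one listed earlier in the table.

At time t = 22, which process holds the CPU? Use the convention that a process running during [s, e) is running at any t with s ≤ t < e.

Gantt: | idle 0-1 | T1 1-5 | idle 5-8 | T2 8-11 | T4 11-21 | T3 21-26 | T5 26-35 |
Completion: T1=5  T2=11  T3=26  T4=21  T5=35

T3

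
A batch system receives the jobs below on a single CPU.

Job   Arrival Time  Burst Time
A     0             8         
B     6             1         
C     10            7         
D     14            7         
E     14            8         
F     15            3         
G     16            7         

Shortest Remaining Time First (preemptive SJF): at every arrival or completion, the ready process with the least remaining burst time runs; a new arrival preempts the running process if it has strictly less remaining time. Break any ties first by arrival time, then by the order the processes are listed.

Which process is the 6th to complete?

Timeline: | A 0-6 | B 6-7 | A 7-9 | idle 9-10 | C 10-17 | F 17-20 | D 20-27 | G 27-34 | E 34-42 |
Completion: A=9  B=7  C=17  D=27  E=42  F=20  G=34
Finish order: B → A → C → F → D → G → E

G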